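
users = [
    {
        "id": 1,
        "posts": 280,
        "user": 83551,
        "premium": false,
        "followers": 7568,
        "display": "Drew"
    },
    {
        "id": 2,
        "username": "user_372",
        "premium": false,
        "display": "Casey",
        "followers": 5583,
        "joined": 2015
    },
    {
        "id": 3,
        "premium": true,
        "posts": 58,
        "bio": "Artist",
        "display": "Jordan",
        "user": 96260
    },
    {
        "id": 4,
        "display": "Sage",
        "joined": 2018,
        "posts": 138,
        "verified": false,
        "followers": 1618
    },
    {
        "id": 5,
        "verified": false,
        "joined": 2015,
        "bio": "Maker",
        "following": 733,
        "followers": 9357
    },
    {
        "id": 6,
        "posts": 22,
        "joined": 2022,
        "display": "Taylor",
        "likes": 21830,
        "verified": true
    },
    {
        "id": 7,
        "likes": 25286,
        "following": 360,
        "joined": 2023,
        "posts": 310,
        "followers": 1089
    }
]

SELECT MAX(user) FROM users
96260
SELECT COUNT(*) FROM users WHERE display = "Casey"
1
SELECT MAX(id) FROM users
7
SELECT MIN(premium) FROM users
False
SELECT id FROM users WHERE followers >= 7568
[1, 5]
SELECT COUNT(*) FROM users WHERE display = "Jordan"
1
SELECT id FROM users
[1, 2, 3, 4, 5, 6, 7]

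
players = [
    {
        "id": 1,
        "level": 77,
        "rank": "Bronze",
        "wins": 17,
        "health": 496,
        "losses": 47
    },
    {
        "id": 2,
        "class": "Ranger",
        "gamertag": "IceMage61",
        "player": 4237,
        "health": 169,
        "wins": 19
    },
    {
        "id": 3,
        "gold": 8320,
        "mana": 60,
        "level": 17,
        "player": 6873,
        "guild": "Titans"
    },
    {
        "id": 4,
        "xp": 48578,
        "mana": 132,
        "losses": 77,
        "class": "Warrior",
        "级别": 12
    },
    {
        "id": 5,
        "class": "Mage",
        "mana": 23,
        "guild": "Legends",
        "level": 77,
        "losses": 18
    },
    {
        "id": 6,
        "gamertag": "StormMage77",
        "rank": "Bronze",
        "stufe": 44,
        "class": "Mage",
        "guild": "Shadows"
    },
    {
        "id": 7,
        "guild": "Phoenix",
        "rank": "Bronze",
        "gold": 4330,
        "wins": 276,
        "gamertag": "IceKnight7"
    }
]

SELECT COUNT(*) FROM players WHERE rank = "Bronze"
3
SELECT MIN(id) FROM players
1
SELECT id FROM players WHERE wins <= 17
[1]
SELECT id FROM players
[1, 2, 3, 4, 5, 6, 7]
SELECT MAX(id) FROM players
7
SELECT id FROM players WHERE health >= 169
[1, 2]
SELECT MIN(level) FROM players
17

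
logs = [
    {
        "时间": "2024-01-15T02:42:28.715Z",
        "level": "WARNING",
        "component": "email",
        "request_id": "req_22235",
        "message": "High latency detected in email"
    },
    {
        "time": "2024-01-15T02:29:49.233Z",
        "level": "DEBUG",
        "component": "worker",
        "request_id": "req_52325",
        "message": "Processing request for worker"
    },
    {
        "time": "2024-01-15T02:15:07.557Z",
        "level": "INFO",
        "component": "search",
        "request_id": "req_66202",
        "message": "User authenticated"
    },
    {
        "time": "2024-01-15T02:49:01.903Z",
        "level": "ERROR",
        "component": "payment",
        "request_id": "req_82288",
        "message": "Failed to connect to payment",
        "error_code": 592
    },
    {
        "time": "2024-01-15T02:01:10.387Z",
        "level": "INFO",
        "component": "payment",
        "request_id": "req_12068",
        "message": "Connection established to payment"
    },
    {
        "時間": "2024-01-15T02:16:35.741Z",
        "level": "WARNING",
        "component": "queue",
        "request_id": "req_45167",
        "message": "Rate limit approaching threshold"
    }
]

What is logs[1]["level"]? "DEBUG"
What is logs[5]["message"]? "Rate limit approaching threshold"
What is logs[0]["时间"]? "2024-01-15T02:42:28.715Z"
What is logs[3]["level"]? "ERROR"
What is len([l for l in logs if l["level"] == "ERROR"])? 1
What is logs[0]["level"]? "WARNING"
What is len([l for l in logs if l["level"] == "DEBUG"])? 1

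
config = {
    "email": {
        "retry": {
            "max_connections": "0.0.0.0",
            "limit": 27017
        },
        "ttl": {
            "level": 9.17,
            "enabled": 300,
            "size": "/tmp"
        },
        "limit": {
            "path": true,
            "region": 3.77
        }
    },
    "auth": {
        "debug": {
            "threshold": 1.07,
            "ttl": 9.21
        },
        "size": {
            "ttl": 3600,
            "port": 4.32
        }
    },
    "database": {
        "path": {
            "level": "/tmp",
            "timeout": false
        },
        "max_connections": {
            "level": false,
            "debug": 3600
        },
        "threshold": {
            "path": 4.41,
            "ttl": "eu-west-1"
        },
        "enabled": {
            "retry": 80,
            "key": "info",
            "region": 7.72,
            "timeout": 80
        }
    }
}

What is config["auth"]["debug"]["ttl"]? 9.21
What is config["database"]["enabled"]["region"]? 7.72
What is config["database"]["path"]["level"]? "/tmp"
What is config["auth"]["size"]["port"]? 4.32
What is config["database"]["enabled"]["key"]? "info"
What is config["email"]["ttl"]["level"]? 9.17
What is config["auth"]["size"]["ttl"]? 3600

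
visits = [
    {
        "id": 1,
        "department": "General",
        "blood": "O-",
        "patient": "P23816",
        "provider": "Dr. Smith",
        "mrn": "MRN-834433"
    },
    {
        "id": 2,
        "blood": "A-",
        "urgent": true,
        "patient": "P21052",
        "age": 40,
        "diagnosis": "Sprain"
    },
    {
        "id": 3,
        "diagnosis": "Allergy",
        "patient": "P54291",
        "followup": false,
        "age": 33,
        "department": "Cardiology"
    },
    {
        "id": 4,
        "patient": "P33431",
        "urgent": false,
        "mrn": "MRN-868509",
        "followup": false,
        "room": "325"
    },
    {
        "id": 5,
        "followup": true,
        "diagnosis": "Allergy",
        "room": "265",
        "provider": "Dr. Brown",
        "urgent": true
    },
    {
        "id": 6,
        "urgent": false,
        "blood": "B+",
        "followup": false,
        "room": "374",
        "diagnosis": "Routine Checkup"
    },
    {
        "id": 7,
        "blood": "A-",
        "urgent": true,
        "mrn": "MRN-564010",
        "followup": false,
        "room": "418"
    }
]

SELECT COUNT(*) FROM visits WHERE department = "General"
1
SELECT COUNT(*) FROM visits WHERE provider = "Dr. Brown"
1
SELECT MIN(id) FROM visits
1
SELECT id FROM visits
[1, 2, 3, 4, 5, 6, 7]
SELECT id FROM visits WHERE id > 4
[5, 6, 7]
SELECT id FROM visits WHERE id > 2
[3, 4, 5, 6, 7]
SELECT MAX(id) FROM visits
7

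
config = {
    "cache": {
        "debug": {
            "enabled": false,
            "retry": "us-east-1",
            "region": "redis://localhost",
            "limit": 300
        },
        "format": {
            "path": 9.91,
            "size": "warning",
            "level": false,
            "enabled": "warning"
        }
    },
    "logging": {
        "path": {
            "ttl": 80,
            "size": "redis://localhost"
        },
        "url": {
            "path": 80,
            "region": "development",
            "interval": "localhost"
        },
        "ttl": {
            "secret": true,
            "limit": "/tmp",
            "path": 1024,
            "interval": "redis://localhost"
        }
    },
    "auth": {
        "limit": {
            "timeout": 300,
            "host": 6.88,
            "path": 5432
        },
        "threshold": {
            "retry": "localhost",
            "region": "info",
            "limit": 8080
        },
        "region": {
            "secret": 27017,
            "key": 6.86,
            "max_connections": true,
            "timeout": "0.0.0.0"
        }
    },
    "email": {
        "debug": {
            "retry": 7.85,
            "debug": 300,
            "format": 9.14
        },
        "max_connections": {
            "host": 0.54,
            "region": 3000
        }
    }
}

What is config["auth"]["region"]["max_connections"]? True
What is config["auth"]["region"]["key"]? 6.86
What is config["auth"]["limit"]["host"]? 6.88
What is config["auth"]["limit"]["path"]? 5432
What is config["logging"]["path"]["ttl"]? 80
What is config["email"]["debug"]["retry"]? 7.85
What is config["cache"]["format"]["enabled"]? "warning"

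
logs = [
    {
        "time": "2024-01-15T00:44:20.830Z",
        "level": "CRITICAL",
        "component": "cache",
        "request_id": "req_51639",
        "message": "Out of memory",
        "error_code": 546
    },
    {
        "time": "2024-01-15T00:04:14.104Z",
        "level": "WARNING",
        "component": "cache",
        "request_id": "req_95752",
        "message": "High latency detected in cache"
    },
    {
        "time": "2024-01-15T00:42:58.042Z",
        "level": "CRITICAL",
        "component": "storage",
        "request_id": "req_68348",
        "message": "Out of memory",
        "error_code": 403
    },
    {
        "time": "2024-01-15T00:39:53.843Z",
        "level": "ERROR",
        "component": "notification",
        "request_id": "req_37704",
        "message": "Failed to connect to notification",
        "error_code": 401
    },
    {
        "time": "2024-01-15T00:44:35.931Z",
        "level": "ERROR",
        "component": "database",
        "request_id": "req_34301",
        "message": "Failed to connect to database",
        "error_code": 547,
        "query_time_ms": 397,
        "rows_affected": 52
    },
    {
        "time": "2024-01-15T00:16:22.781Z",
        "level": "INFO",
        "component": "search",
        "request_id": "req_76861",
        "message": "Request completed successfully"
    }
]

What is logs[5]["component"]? "search"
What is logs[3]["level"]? "ERROR"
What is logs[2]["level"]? "CRITICAL"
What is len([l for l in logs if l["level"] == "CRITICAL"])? 2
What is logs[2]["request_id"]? "req_68348"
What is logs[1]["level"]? "WARNING"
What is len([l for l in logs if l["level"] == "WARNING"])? 1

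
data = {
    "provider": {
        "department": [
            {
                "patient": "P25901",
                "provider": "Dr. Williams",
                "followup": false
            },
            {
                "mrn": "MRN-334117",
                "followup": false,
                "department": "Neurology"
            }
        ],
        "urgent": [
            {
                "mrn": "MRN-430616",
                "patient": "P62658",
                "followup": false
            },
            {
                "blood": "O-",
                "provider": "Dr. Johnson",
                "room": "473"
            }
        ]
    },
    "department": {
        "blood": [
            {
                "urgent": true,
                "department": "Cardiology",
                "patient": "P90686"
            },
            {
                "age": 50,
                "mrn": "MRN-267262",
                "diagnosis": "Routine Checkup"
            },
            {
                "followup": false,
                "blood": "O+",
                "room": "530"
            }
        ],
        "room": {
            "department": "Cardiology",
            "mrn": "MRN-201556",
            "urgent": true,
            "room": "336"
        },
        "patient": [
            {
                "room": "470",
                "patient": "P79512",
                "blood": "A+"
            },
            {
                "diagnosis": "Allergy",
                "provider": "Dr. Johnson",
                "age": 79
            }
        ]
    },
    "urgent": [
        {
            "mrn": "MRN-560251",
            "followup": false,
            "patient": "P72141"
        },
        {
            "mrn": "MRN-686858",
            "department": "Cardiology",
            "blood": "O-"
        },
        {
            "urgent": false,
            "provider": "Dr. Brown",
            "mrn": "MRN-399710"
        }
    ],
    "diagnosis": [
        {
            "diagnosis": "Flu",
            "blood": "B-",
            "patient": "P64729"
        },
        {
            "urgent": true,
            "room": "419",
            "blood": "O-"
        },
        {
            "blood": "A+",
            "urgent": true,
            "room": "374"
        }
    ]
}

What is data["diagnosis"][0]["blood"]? "B-"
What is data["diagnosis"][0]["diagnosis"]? "Flu"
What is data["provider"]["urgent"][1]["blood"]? "O-"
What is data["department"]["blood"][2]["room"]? "530"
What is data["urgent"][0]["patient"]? "P72141"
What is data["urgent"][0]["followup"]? False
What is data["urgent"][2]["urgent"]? False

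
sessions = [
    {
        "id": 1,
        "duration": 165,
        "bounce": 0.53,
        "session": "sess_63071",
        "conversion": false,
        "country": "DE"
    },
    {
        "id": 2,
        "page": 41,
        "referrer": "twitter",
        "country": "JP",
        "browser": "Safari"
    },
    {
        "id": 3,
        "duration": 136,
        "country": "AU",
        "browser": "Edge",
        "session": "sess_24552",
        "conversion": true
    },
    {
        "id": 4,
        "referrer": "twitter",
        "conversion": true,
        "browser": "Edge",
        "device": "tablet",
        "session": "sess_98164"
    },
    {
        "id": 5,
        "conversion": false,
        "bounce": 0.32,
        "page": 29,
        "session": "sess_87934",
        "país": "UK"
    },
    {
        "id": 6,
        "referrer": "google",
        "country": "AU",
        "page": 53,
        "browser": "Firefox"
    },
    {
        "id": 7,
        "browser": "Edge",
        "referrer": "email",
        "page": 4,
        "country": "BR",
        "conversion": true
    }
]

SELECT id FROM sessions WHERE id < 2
[1]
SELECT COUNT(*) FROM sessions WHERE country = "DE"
1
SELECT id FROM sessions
[1, 2, 3, 4, 5, 6, 7]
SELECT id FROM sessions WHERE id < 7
[1, 2, 3, 4, 5, 6]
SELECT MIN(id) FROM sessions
1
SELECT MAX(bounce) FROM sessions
0.53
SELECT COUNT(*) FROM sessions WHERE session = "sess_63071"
1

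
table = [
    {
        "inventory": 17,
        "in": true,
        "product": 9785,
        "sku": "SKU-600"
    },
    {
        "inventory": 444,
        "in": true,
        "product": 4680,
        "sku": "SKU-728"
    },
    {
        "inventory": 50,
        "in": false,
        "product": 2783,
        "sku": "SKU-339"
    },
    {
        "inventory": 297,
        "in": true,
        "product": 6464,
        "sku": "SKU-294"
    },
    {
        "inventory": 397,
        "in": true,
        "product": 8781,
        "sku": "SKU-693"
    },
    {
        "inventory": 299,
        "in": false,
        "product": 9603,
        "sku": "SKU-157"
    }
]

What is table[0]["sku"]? "SKU-600"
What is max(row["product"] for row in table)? 9785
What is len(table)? 6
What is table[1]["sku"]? "SKU-728"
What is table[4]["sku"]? "SKU-693"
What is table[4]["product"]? 8781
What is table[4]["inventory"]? 397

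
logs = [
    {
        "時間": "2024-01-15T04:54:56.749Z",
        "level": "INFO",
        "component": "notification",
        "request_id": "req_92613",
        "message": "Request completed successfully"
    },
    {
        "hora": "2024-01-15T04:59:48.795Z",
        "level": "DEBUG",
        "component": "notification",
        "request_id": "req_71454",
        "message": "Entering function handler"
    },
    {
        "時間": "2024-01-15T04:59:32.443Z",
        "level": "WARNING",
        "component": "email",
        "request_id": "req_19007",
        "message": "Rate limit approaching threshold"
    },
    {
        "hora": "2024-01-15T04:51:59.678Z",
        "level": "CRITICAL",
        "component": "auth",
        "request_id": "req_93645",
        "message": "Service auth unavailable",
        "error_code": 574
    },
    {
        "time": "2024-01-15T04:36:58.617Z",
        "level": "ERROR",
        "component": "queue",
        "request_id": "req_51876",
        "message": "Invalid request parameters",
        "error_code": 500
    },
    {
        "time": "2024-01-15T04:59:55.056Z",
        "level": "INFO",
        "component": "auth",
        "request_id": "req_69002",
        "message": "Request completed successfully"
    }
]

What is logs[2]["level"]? "WARNING"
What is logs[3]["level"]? "CRITICAL"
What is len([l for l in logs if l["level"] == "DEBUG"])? 1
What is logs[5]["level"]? "INFO"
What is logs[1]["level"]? "DEBUG"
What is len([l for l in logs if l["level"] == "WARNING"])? 1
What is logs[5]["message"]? "Request completed successfully"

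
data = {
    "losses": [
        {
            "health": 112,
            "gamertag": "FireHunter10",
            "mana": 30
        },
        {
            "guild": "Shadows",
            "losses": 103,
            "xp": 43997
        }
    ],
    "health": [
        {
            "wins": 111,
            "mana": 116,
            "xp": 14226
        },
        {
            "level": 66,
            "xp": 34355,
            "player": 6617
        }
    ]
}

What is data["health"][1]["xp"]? 34355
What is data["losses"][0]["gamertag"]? "FireHunter10"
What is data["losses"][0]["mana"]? 30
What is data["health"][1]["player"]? 6617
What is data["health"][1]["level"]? 66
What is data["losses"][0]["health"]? 112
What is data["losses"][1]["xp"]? 43997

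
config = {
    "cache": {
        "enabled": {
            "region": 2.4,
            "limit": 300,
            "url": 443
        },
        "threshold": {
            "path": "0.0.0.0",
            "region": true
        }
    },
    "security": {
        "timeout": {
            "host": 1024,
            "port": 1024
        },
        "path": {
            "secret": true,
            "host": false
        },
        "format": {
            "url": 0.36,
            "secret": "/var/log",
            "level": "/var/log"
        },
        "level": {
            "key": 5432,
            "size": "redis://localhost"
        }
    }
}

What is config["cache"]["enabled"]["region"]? 2.4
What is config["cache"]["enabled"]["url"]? 443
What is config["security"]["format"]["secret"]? "/var/log"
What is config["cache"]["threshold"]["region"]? True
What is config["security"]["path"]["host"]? False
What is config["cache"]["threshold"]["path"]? "0.0.0.0"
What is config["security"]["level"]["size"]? "redis://localhost"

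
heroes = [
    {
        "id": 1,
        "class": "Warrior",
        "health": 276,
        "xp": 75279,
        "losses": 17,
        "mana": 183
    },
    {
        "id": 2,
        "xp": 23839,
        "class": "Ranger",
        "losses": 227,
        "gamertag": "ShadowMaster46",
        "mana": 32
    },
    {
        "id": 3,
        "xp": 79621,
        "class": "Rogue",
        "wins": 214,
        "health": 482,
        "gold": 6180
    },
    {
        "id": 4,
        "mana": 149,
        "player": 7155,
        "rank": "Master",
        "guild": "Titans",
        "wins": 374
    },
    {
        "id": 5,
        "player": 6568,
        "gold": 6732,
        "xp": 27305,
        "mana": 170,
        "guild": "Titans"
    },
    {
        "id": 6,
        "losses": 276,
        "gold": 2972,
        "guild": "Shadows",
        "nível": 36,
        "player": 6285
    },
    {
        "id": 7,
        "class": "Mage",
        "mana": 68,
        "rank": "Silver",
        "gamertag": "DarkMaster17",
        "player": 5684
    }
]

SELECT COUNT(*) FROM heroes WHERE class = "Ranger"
1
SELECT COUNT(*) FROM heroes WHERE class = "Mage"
1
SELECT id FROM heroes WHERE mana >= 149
[1, 4, 5]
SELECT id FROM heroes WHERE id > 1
[2, 3, 4, 5, 6, 7]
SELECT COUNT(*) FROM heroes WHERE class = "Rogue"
1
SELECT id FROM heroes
[1, 2, 3, 4, 5, 6, 7]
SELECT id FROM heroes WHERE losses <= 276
[1, 2, 6]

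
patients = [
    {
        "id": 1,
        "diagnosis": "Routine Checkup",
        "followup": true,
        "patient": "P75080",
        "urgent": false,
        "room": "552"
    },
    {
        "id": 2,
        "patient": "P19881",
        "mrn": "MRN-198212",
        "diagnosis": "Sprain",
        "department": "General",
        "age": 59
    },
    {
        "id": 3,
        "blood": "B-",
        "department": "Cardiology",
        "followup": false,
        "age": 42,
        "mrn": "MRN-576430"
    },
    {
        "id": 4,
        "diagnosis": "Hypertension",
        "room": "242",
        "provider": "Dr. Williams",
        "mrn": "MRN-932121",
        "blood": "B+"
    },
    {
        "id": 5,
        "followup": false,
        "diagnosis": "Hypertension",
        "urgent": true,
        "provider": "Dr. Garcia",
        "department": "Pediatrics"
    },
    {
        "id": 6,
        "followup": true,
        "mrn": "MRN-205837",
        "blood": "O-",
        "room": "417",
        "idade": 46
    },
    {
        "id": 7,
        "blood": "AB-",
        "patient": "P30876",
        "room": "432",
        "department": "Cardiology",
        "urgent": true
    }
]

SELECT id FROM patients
[1, 2, 3, 4, 5, 6, 7]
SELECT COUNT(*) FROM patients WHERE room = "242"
1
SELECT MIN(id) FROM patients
1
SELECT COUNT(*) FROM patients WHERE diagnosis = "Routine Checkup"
1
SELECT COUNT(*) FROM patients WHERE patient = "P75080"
1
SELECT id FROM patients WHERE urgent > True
[]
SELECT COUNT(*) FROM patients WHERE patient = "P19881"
1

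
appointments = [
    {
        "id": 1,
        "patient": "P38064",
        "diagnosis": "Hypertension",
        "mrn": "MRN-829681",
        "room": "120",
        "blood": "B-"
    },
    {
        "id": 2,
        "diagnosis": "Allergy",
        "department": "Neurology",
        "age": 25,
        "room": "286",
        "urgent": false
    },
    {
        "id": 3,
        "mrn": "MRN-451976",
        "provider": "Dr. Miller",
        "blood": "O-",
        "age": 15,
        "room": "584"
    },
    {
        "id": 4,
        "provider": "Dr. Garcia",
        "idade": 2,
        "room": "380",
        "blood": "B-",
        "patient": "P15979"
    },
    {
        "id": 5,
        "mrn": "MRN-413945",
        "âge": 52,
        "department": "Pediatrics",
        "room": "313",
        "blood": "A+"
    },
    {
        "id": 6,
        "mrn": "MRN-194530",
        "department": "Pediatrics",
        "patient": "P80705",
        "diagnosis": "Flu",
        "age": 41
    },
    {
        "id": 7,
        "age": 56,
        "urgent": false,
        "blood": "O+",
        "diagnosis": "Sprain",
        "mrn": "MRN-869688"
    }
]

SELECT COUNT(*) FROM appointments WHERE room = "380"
1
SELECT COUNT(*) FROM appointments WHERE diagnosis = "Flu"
1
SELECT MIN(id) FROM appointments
1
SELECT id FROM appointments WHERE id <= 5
[1, 2, 3, 4, 5]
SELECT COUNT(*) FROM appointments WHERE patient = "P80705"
1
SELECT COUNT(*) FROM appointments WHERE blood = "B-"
2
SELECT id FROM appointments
[1, 2, 3, 4, 5, 6, 7]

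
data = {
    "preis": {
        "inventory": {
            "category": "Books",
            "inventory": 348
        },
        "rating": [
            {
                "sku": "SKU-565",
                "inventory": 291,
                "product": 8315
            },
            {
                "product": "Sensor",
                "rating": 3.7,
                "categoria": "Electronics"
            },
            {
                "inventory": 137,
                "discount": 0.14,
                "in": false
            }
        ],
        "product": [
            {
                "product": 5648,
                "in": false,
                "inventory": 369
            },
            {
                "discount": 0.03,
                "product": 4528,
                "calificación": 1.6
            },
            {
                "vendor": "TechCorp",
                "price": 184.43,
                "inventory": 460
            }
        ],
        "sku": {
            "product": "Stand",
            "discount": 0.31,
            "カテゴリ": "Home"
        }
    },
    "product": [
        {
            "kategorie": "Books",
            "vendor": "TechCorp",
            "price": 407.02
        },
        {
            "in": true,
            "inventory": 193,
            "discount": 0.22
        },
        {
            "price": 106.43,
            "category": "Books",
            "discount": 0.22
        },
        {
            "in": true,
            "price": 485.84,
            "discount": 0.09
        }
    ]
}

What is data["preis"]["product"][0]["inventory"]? 369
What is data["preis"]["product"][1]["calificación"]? 1.6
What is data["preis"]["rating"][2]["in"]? False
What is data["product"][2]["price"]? 106.43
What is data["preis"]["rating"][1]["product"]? "Sensor"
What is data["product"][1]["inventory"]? 193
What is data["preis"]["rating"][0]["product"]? 8315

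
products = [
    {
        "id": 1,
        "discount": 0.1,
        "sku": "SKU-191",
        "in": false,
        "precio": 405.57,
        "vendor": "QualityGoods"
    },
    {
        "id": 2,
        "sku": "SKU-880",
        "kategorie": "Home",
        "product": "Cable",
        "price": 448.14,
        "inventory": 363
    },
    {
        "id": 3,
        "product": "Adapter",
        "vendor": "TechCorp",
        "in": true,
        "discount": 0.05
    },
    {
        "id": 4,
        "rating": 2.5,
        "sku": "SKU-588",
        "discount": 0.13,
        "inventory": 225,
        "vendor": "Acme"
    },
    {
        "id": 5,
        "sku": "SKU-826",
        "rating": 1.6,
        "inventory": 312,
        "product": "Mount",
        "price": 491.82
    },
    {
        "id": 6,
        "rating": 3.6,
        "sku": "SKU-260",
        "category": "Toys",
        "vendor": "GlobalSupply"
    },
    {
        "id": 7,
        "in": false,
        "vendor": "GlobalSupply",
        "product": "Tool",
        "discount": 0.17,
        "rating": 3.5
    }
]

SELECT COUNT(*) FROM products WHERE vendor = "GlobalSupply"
2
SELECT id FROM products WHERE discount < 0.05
[]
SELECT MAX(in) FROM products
True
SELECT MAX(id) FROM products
7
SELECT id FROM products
[1, 2, 3, 4, 5, 6, 7]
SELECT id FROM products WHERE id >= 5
[5, 6, 7]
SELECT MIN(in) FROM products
False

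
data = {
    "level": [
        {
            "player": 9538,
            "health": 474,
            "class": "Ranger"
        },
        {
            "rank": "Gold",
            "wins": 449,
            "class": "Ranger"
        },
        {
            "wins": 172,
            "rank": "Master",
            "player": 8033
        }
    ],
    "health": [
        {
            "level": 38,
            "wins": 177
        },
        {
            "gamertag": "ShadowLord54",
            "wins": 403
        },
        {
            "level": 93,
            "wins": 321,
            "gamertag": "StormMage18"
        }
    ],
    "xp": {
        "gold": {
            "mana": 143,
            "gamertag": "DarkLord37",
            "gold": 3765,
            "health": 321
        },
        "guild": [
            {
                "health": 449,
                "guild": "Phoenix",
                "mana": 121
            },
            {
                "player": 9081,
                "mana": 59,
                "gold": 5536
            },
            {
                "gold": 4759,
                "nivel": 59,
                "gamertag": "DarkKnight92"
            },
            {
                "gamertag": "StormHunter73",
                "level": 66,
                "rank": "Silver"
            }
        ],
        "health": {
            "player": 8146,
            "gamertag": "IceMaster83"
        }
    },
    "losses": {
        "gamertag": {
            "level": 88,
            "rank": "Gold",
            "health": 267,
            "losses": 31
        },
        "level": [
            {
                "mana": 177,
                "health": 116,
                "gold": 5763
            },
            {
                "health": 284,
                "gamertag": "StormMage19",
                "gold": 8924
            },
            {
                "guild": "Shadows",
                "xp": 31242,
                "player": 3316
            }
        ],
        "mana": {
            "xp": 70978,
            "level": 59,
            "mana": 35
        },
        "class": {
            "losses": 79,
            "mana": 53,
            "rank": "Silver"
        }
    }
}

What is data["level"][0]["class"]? "Ranger"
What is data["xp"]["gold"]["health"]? 321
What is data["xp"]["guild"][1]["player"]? 9081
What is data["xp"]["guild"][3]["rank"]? "Silver"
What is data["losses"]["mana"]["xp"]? 70978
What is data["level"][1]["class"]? "Ranger"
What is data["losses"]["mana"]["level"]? 59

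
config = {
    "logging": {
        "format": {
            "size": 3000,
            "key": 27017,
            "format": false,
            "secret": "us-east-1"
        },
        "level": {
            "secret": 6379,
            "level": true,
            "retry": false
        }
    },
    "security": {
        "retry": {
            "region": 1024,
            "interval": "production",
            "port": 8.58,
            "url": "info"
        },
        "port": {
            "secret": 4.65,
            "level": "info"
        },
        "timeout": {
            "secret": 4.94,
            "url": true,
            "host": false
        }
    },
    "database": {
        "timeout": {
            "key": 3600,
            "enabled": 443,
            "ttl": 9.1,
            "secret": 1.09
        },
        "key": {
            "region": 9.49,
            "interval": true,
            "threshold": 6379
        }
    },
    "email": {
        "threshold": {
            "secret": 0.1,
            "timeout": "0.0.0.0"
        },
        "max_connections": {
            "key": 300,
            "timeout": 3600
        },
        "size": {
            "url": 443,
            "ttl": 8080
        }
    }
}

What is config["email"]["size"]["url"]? 443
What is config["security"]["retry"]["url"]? "info"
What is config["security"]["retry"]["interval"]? "production"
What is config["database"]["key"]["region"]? 9.49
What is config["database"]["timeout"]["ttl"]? 9.1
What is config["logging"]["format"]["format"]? False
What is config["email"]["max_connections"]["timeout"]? 3600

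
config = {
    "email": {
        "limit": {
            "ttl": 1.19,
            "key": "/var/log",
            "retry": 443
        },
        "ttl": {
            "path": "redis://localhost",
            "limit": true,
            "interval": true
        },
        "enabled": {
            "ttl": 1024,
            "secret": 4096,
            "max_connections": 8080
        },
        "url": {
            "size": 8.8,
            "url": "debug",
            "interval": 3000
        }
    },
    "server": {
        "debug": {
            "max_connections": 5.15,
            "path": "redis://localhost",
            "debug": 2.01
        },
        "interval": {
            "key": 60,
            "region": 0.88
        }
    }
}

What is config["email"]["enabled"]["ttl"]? 1024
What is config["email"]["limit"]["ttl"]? 1.19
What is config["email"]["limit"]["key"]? "/var/log"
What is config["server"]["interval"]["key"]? 60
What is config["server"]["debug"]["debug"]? 2.01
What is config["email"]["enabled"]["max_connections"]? 8080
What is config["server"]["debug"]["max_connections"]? 5.15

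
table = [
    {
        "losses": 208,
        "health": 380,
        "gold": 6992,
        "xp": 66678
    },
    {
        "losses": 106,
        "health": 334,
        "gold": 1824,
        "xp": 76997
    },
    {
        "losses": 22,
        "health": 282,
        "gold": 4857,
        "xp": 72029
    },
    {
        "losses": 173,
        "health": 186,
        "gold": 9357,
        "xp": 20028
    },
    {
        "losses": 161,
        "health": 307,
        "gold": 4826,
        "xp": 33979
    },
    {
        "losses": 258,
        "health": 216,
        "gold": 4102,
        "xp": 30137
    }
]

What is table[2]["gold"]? 4857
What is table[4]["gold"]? 4826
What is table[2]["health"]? 282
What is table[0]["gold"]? 6992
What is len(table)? 6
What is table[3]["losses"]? 173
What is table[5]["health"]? 216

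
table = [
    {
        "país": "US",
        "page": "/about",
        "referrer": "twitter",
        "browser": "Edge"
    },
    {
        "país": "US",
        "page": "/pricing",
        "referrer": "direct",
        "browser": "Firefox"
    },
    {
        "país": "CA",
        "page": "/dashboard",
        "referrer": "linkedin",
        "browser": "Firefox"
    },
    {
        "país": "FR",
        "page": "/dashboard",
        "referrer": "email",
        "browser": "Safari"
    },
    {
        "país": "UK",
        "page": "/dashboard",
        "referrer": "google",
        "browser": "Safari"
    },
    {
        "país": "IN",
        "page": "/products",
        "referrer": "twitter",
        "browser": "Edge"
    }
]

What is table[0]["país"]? "US"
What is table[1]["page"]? "/pricing"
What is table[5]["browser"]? "Edge"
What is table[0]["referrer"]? "twitter"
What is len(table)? 6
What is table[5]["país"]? "IN"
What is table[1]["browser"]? "Firefox"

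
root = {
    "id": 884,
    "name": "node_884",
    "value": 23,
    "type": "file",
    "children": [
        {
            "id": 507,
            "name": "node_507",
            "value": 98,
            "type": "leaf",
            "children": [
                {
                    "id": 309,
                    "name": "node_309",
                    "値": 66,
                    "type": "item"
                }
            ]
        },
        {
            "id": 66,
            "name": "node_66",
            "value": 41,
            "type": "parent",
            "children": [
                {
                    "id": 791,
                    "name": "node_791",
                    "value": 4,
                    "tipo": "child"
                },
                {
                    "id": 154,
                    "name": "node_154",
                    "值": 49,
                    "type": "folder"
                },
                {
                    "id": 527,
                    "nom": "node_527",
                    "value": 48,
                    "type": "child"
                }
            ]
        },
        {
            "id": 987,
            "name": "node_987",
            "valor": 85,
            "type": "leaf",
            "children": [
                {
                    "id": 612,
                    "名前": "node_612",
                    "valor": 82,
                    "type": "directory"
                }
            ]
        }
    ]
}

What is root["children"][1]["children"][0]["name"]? "node_791"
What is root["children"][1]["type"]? "parent"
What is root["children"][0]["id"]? 507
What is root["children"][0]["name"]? "node_507"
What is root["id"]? 884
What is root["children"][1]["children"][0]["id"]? 791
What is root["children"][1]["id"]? 66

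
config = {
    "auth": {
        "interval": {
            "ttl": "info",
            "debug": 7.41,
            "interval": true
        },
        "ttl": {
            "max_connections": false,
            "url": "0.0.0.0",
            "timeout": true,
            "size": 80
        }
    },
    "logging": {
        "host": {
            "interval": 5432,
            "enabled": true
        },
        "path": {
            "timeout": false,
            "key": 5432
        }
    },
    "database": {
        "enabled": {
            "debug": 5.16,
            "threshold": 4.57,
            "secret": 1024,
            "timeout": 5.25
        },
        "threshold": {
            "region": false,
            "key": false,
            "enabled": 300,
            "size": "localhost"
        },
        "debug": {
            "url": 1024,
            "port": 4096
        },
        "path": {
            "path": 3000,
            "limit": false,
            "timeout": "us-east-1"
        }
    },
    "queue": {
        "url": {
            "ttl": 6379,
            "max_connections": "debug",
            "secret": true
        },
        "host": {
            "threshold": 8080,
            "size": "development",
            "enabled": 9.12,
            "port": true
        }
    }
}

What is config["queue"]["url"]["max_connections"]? "debug"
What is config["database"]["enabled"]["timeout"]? 5.25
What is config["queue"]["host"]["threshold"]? 8080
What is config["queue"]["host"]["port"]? True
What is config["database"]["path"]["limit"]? False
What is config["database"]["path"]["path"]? 3000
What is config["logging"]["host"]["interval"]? 5432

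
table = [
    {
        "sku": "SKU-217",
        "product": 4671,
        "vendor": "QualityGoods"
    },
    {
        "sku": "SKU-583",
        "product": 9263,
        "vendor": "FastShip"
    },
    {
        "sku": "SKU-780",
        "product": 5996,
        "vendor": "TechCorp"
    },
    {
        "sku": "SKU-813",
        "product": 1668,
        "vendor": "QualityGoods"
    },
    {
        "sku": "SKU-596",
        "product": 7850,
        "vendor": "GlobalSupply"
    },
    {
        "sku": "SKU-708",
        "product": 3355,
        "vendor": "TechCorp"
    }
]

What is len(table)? 6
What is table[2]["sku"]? "SKU-780"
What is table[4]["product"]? 7850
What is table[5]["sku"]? "SKU-708"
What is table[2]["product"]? 5996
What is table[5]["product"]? 3355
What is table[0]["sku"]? "SKU-217"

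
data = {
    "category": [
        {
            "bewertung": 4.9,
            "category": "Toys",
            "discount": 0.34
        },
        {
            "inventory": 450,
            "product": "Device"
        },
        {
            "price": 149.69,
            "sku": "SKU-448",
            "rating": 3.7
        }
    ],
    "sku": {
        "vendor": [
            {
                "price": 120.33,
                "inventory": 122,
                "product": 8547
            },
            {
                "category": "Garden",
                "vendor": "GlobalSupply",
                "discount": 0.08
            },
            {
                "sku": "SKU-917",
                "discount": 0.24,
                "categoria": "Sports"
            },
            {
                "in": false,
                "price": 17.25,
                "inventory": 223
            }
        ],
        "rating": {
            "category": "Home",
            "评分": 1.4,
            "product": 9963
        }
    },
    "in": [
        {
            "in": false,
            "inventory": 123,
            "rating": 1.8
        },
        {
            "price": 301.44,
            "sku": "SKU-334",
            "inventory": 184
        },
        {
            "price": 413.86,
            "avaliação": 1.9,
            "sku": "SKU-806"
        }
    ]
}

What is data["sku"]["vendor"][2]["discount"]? 0.24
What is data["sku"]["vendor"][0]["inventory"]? 122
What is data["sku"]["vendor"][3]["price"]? 17.25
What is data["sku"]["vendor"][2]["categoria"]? "Sports"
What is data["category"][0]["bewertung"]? 4.9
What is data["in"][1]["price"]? 301.44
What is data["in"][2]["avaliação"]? 1.9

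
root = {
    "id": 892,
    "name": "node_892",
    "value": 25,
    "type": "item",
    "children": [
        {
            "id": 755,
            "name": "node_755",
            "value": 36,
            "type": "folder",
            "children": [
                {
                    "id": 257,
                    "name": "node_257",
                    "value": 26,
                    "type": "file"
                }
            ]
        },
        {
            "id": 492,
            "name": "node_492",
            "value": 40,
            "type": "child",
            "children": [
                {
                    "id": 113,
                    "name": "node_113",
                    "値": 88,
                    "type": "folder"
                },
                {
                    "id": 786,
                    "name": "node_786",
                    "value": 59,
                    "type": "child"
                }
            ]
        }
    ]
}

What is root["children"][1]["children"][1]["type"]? "child"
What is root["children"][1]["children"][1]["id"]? 786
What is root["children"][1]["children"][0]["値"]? 88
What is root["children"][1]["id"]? 492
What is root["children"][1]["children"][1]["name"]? "node_786"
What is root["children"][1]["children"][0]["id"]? 113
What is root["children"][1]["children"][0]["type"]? "folder"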